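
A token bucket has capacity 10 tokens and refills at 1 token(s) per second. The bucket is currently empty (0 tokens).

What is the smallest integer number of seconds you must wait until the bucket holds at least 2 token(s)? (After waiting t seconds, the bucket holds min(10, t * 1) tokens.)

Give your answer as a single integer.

Answer: 2

Derivation:
Need t * 1 >= 2, so t >= 2/1.
Smallest integer t = ceil(2/1) = 2.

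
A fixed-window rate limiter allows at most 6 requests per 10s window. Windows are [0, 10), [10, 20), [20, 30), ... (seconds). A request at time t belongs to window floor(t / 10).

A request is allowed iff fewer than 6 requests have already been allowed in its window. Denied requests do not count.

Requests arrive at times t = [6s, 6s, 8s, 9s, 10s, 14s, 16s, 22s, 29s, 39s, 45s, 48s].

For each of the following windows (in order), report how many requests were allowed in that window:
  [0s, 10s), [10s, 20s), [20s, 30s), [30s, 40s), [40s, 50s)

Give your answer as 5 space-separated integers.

Processing requests:
  req#1 t=6s (window 0): ALLOW
  req#2 t=6s (window 0): ALLOW
  req#3 t=8s (window 0): ALLOW
  req#4 t=9s (window 0): ALLOW
  req#5 t=10s (window 1): ALLOW
  req#6 t=14s (window 1): ALLOW
  req#7 t=16s (window 1): ALLOW
  req#8 t=22s (window 2): ALLOW
  req#9 t=29s (window 2): ALLOW
  req#10 t=39s (window 3): ALLOW
  req#11 t=45s (window 4): ALLOW
  req#12 t=48s (window 4): ALLOW

Allowed counts by window: 4 3 2 1 2

Answer: 4 3 2 1 2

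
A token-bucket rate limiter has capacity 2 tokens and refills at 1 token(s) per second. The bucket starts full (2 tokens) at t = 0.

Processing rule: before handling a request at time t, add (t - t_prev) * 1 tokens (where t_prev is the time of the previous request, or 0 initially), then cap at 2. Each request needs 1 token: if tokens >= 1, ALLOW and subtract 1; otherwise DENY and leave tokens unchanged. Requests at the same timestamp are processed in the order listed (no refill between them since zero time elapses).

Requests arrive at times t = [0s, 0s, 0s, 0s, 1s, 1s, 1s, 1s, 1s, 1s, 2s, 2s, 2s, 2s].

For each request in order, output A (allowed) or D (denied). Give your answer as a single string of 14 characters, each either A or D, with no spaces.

Simulating step by step:
  req#1 t=0s: ALLOW
  req#2 t=0s: ALLOW
  req#3 t=0s: DENY
  req#4 t=0s: DENY
  req#5 t=1s: ALLOW
  req#6 t=1s: DENY
  req#7 t=1s: DENY
  req#8 t=1s: DENY
  req#9 t=1s: DENY
  req#10 t=1s: DENY
  req#11 t=2s: ALLOW
  req#12 t=2s: DENY
  req#13 t=2s: DENY
  req#14 t=2s: DENY

Answer: AADDADDDDDADDD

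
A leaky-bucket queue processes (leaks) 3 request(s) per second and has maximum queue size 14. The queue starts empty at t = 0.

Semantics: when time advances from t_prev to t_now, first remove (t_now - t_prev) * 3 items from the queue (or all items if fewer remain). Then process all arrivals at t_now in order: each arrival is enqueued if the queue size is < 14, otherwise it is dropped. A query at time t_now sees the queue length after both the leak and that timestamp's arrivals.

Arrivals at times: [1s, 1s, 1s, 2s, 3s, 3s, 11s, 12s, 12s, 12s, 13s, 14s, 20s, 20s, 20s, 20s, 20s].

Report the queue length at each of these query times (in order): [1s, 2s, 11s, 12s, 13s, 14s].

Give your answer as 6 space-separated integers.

Queue lengths at query times:
  query t=1s: backlog = 3
  query t=2s: backlog = 1
  query t=11s: backlog = 1
  query t=12s: backlog = 3
  query t=13s: backlog = 1
  query t=14s: backlog = 1

Answer: 3 1 1 3 1 1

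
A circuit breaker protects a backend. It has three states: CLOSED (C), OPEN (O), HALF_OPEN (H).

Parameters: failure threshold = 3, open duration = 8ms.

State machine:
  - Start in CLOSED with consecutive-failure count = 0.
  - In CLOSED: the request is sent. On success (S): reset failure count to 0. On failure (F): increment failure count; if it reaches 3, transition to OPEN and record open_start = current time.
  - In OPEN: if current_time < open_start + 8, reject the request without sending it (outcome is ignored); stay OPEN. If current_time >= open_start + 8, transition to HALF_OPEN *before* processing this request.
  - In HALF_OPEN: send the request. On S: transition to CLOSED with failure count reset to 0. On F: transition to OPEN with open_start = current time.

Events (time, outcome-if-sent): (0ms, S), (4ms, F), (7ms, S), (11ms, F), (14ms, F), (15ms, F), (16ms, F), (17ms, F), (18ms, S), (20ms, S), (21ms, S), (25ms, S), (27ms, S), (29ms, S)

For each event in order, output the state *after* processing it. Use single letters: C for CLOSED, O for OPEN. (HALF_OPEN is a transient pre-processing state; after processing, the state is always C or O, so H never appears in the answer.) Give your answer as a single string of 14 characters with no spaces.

Answer: CCCCCOOOOOOCCC

Derivation:
State after each event:
  event#1 t=0ms outcome=S: state=CLOSED
  event#2 t=4ms outcome=F: state=CLOSED
  event#3 t=7ms outcome=S: state=CLOSED
  event#4 t=11ms outcome=F: state=CLOSED
  event#5 t=14ms outcome=F: state=CLOSED
  event#6 t=15ms outcome=F: state=OPEN
  event#7 t=16ms outcome=F: state=OPEN
  event#8 t=17ms outcome=F: state=OPEN
  event#9 t=18ms outcome=S: state=OPEN
  event#10 t=20ms outcome=S: state=OPEN
  event#11 t=21ms outcome=S: state=OPEN
  event#12 t=25ms outcome=S: state=CLOSED
  event#13 t=27ms outcome=S: state=CLOSED
  event#14 t=29ms outcome=S: state=CLOSED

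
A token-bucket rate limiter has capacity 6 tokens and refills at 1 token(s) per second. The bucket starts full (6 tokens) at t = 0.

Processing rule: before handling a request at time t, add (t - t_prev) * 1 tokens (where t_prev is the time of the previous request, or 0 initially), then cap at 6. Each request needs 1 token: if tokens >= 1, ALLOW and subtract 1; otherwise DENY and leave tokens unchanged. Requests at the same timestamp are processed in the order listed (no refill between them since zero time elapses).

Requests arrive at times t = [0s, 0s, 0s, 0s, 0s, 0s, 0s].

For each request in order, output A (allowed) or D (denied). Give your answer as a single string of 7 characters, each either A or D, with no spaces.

Answer: AAAAAAD

Derivation:
Simulating step by step:
  req#1 t=0s: ALLOW
  req#2 t=0s: ALLOW
  req#3 t=0s: ALLOW
  req#4 t=0s: ALLOW
  req#5 t=0s: ALLOW
  req#6 t=0s: ALLOW
  req#7 t=0s: DENY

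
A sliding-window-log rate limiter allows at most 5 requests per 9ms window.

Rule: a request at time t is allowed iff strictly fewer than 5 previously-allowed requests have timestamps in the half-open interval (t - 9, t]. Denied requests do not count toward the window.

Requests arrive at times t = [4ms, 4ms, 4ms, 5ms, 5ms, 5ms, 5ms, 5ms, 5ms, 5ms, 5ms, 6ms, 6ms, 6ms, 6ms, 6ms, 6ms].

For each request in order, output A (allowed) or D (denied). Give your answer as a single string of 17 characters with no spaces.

Tracking allowed requests in the window:
  req#1 t=4ms: ALLOW
  req#2 t=4ms: ALLOW
  req#3 t=4ms: ALLOW
  req#4 t=5ms: ALLOW
  req#5 t=5ms: ALLOW
  req#6 t=5ms: DENY
  req#7 t=5ms: DENY
  req#8 t=5ms: DENY
  req#9 t=5ms: DENY
  req#10 t=5ms: DENY
  req#11 t=5ms: DENY
  req#12 t=6ms: DENY
  req#13 t=6ms: DENY
  req#14 t=6ms: DENY
  req#15 t=6ms: DENY
  req#16 t=6ms: DENY
  req#17 t=6ms: DENY

Answer: AAAAADDDDDDDDDDDD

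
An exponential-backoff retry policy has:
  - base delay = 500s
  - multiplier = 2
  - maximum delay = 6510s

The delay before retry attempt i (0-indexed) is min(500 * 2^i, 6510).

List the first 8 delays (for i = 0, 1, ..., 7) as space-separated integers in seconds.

Computing each delay:
  i=0: min(500*2^0, 6510) = 500
  i=1: min(500*2^1, 6510) = 1000
  i=2: min(500*2^2, 6510) = 2000
  i=3: min(500*2^3, 6510) = 4000
  i=4: min(500*2^4, 6510) = 6510
  i=5: min(500*2^5, 6510) = 6510
  i=6: min(500*2^6, 6510) = 6510
  i=7: min(500*2^7, 6510) = 6510

Answer: 500 1000 2000 4000 6510 6510 6510 6510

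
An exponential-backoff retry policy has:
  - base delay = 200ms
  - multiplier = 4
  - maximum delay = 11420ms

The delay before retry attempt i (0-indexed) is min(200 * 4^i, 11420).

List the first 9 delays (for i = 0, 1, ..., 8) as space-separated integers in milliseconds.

Answer: 200 800 3200 11420 11420 11420 11420 11420 11420

Derivation:
Computing each delay:
  i=0: min(200*4^0, 11420) = 200
  i=1: min(200*4^1, 11420) = 800
  i=2: min(200*4^2, 11420) = 3200
  i=3: min(200*4^3, 11420) = 11420
  i=4: min(200*4^4, 11420) = 11420
  i=5: min(200*4^5, 11420) = 11420
  i=6: min(200*4^6, 11420) = 11420
  i=7: min(200*4^7, 11420) = 11420
  i=8: min(200*4^8, 11420) = 11420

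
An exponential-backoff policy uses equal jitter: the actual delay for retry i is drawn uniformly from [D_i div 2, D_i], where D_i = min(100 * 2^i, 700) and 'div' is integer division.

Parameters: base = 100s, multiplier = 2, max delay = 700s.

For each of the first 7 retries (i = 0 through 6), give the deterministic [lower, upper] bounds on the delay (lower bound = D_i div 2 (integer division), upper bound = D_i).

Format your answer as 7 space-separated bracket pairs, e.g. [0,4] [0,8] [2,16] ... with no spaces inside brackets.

Computing bounds per retry:
  i=0: D_i=min(100*2^0,700)=100, bounds=[50,100]
  i=1: D_i=min(100*2^1,700)=200, bounds=[100,200]
  i=2: D_i=min(100*2^2,700)=400, bounds=[200,400]
  i=3: D_i=min(100*2^3,700)=700, bounds=[350,700]
  i=4: D_i=min(100*2^4,700)=700, bounds=[350,700]
  i=5: D_i=min(100*2^5,700)=700, bounds=[350,700]
  i=6: D_i=min(100*2^6,700)=700, bounds=[350,700]

Answer: [50,100] [100,200] [200,400] [350,700] [350,700] [350,700] [350,700]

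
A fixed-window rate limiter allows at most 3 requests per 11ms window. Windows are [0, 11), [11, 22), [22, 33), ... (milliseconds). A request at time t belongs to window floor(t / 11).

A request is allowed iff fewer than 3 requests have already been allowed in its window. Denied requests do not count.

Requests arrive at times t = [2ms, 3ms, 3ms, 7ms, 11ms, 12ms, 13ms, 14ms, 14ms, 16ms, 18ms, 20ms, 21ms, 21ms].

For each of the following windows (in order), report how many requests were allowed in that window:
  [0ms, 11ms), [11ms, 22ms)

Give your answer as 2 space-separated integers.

Answer: 3 3

Derivation:
Processing requests:
  req#1 t=2ms (window 0): ALLOW
  req#2 t=3ms (window 0): ALLOW
  req#3 t=3ms (window 0): ALLOW
  req#4 t=7ms (window 0): DENY
  req#5 t=11ms (window 1): ALLOW
  req#6 t=12ms (window 1): ALLOW
  req#7 t=13ms (window 1): ALLOW
  req#8 t=14ms (window 1): DENY
  req#9 t=14ms (window 1): DENY
  req#10 t=16ms (window 1): DENY
  req#11 t=18ms (window 1): DENY
  req#12 t=20ms (window 1): DENY
  req#13 t=21ms (window 1): DENY
  req#14 t=21ms (window 1): DENY

Allowed counts by window: 3 3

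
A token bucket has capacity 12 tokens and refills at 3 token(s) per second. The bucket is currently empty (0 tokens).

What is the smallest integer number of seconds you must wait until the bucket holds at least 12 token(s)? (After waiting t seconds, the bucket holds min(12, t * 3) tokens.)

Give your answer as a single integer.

Need t * 3 >= 12, so t >= 12/3.
Smallest integer t = ceil(12/3) = 4.

Answer: 4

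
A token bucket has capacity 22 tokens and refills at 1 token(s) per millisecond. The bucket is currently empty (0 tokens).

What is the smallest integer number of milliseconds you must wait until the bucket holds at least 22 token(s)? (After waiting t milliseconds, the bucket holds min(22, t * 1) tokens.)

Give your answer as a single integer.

Answer: 22

Derivation:
Need t * 1 >= 22, so t >= 22/1.
Smallest integer t = ceil(22/1) = 22.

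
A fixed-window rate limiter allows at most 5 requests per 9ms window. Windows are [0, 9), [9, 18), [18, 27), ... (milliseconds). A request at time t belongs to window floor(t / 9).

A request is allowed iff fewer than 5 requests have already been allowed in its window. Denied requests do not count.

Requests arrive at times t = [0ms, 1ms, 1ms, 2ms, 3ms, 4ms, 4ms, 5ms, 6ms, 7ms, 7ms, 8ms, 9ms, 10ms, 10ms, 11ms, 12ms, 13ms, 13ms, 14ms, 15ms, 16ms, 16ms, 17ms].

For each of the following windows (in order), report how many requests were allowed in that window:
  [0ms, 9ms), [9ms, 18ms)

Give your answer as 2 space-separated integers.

Processing requests:
  req#1 t=0ms (window 0): ALLOW
  req#2 t=1ms (window 0): ALLOW
  req#3 t=1ms (window 0): ALLOW
  req#4 t=2ms (window 0): ALLOW
  req#5 t=3ms (window 0): ALLOW
  req#6 t=4ms (window 0): DENY
  req#7 t=4ms (window 0): DENY
  req#8 t=5ms (window 0): DENY
  req#9 t=6ms (window 0): DENY
  req#10 t=7ms (window 0): DENY
  req#11 t=7ms (window 0): DENY
  req#12 t=8ms (window 0): DENY
  req#13 t=9ms (window 1): ALLOW
  req#14 t=10ms (window 1): ALLOW
  req#15 t=10ms (window 1): ALLOW
  req#16 t=11ms (window 1): ALLOW
  req#17 t=12ms (window 1): ALLOW
  req#18 t=13ms (window 1): DENY
  req#19 t=13ms (window 1): DENY
  req#20 t=14ms (window 1): DENY
  req#21 t=15ms (window 1): DENY
  req#22 t=16ms (window 1): DENY
  req#23 t=16ms (window 1): DENY
  req#24 t=17ms (window 1): DENY

Allowed counts by window: 5 5

Answer: 5 5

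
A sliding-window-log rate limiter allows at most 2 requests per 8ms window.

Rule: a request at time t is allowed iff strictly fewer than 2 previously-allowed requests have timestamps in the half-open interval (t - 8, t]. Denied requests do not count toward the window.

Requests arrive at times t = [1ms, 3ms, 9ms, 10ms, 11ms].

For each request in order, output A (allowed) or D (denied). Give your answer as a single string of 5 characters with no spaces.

Answer: AAADA

Derivation:
Tracking allowed requests in the window:
  req#1 t=1ms: ALLOW
  req#2 t=3ms: ALLOW
  req#3 t=9ms: ALLOW
  req#4 t=10ms: DENY
  req#5 t=11ms: ALLOW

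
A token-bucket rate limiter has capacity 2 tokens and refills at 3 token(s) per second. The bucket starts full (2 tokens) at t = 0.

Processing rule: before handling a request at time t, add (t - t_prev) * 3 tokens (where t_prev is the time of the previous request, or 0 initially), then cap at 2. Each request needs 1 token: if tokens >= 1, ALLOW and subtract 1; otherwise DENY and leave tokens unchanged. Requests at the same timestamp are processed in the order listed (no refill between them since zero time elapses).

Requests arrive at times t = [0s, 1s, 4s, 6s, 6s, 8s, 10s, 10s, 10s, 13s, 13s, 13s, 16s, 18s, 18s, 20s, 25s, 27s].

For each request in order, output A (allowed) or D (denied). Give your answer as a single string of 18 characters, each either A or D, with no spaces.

Simulating step by step:
  req#1 t=0s: ALLOW
  req#2 t=1s: ALLOW
  req#3 t=4s: ALLOW
  req#4 t=6s: ALLOW
  req#5 t=6s: ALLOW
  req#6 t=8s: ALLOW
  req#7 t=10s: ALLOW
  req#8 t=10s: ALLOW
  req#9 t=10s: DENY
  req#10 t=13s: ALLOW
  req#11 t=13s: ALLOW
  req#12 t=13s: DENY
  req#13 t=16s: ALLOW
  req#14 t=18s: ALLOW
  req#15 t=18s: ALLOW
  req#16 t=20s: ALLOW
  req#17 t=25s: ALLOW
  req#18 t=27s: ALLOW

Answer: AAAAAAAADAADAAAAAA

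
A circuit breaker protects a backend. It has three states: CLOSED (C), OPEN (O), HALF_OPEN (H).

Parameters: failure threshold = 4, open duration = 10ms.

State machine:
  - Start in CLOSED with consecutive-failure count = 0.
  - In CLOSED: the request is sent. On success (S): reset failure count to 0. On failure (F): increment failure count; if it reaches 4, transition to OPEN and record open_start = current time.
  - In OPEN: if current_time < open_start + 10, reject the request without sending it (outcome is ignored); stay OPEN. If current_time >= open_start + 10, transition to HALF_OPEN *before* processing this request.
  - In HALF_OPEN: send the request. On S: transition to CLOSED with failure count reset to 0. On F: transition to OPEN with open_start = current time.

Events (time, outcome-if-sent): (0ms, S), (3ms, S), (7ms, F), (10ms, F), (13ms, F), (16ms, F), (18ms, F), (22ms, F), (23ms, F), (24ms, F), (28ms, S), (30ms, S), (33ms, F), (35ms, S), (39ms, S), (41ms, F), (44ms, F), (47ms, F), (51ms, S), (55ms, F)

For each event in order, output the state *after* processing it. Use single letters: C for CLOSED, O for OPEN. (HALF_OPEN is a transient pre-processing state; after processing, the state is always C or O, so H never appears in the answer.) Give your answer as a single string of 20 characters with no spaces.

State after each event:
  event#1 t=0ms outcome=S: state=CLOSED
  event#2 t=3ms outcome=S: state=CLOSED
  event#3 t=7ms outcome=F: state=CLOSED
  event#4 t=10ms outcome=F: state=CLOSED
  event#5 t=13ms outcome=F: state=CLOSED
  event#6 t=16ms outcome=F: state=OPEN
  event#7 t=18ms outcome=F: state=OPEN
  event#8 t=22ms outcome=F: state=OPEN
  event#9 t=23ms outcome=F: state=OPEN
  event#10 t=24ms outcome=F: state=OPEN
  event#11 t=28ms outcome=S: state=CLOSED
  event#12 t=30ms outcome=S: state=CLOSED
  event#13 t=33ms outcome=F: state=CLOSED
  event#14 t=35ms outcome=S: state=CLOSED
  event#15 t=39ms outcome=S: state=CLOSED
  event#16 t=41ms outcome=F: state=CLOSED
  event#17 t=44ms outcome=F: state=CLOSED
  event#18 t=47ms outcome=F: state=CLOSED
  event#19 t=51ms outcome=S: state=CLOSED
  event#20 t=55ms outcome=F: state=CLOSED

Answer: CCCCCOOOOOCCCCCCCCCC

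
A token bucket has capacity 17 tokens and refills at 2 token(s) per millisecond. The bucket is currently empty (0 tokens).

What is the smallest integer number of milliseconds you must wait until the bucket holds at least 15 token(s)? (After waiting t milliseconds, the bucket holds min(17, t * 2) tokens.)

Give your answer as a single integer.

Need t * 2 >= 15, so t >= 15/2.
Smallest integer t = ceil(15/2) = 8.

Answer: 8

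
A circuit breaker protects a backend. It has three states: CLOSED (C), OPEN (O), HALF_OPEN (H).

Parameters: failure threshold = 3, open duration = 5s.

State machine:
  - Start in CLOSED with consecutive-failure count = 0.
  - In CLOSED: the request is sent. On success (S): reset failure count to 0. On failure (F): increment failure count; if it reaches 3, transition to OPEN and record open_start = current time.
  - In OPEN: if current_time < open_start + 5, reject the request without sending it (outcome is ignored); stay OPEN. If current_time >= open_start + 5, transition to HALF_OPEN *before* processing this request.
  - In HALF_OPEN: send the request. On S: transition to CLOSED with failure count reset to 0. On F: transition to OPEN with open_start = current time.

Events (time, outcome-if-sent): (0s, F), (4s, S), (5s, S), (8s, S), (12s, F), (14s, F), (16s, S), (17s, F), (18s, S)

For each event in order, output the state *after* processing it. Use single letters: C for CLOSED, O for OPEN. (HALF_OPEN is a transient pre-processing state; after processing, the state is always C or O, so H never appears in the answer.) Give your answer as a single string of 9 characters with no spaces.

Answer: CCCCCCCCC

Derivation:
State after each event:
  event#1 t=0s outcome=F: state=CLOSED
  event#2 t=4s outcome=S: state=CLOSED
  event#3 t=5s outcome=S: state=CLOSED
  event#4 t=8s outcome=S: state=CLOSED
  event#5 t=12s outcome=F: state=CLOSED
  event#6 t=14s outcome=F: state=CLOSED
  event#7 t=16s outcome=S: state=CLOSED
  event#8 t=17s outcome=F: state=CLOSED
  event#9 t=18s outcome=S: state=CLOSED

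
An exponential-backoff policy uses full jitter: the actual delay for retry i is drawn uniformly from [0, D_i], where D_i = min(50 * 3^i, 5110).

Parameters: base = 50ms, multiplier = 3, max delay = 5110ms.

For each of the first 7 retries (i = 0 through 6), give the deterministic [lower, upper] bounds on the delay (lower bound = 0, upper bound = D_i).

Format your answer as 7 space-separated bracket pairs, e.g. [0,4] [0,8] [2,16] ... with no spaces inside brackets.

Computing bounds per retry:
  i=0: D_i=min(50*3^0,5110)=50, bounds=[0,50]
  i=1: D_i=min(50*3^1,5110)=150, bounds=[0,150]
  i=2: D_i=min(50*3^2,5110)=450, bounds=[0,450]
  i=3: D_i=min(50*3^3,5110)=1350, bounds=[0,1350]
  i=4: D_i=min(50*3^4,5110)=4050, bounds=[0,4050]
  i=5: D_i=min(50*3^5,5110)=5110, bounds=[0,5110]
  i=6: D_i=min(50*3^6,5110)=5110, bounds=[0,5110]

Answer: [0,50] [0,150] [0,450] [0,1350] [0,4050] [0,5110] [0,5110]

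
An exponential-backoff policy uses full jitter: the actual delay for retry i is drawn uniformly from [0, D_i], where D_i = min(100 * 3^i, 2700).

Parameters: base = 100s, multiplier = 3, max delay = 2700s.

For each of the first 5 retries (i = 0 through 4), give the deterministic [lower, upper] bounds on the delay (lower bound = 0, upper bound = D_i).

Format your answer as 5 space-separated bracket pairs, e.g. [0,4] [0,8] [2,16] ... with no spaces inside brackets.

Answer: [0,100] [0,300] [0,900] [0,2700] [0,2700]

Derivation:
Computing bounds per retry:
  i=0: D_i=min(100*3^0,2700)=100, bounds=[0,100]
  i=1: D_i=min(100*3^1,2700)=300, bounds=[0,300]
  i=2: D_i=min(100*3^2,2700)=900, bounds=[0,900]
  i=3: D_i=min(100*3^3,2700)=2700, bounds=[0,2700]
  i=4: D_i=min(100*3^4,2700)=2700, bounds=[0,2700]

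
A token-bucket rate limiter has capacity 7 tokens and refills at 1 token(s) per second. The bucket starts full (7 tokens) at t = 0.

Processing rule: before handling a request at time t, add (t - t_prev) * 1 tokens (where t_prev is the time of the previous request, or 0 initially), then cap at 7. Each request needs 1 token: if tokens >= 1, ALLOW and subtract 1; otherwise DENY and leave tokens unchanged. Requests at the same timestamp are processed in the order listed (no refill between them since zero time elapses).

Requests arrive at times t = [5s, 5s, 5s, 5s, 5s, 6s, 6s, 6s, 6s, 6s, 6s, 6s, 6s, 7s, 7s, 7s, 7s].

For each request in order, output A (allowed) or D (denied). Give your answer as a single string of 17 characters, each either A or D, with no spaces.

Answer: AAAAAAAADDDDDADDD

Derivation:
Simulating step by step:
  req#1 t=5s: ALLOW
  req#2 t=5s: ALLOW
  req#3 t=5s: ALLOW
  req#4 t=5s: ALLOW
  req#5 t=5s: ALLOW
  req#6 t=6s: ALLOW
  req#7 t=6s: ALLOW
  req#8 t=6s: ALLOW
  req#9 t=6s: DENY
  req#10 t=6s: DENY
  req#11 t=6s: DENY
  req#12 t=6s: DENY
  req#13 t=6s: DENY
  req#14 t=7s: ALLOW
  req#15 t=7s: DENY
  req#16 t=7s: DENY
  req#17 t=7s: DENY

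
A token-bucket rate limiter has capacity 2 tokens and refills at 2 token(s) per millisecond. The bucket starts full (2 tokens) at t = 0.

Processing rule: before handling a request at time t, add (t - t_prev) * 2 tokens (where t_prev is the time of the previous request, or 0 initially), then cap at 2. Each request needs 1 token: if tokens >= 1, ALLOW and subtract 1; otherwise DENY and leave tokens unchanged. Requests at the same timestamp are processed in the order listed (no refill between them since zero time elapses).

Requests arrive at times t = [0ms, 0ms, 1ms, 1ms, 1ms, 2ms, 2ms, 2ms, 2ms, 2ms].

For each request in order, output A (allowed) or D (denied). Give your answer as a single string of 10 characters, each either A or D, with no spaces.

Simulating step by step:
  req#1 t=0ms: ALLOW
  req#2 t=0ms: ALLOW
  req#3 t=1ms: ALLOW
  req#4 t=1ms: ALLOW
  req#5 t=1ms: DENY
  req#6 t=2ms: ALLOW
  req#7 t=2ms: ALLOW
  req#8 t=2ms: DENY
  req#9 t=2ms: DENY
  req#10 t=2ms: DENY

Answer: AAAADAADDD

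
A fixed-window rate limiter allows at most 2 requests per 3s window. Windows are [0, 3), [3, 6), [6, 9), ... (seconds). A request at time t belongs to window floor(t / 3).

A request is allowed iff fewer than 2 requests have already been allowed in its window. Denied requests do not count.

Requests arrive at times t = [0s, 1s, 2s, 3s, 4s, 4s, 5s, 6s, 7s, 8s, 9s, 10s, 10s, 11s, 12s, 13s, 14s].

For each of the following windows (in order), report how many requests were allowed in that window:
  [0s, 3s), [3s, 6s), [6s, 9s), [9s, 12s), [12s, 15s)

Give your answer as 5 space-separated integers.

Answer: 2 2 2 2 2

Derivation:
Processing requests:
  req#1 t=0s (window 0): ALLOW
  req#2 t=1s (window 0): ALLOW
  req#3 t=2s (window 0): DENY
  req#4 t=3s (window 1): ALLOW
  req#5 t=4s (window 1): ALLOW
  req#6 t=4s (window 1): DENY
  req#7 t=5s (window 1): DENY
  req#8 t=6s (window 2): ALLOW
  req#9 t=7s (window 2): ALLOW
  req#10 t=8s (window 2): DENY
  req#11 t=9s (window 3): ALLOW
  req#12 t=10s (window 3): ALLOW
  req#13 t=10s (window 3): DENY
  req#14 t=11s (window 3): DENY
  req#15 t=12s (window 4): ALLOW
  req#16 t=13s (window 4): ALLOW
  req#17 t=14s (window 4): DENY

Allowed counts by window: 2 2 2 2 2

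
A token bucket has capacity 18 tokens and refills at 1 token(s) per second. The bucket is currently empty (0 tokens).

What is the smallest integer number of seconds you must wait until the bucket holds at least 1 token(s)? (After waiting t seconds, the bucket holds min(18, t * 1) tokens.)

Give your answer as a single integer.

Answer: 1

Derivation:
Need t * 1 >= 1, so t >= 1/1.
Smallest integer t = ceil(1/1) = 1.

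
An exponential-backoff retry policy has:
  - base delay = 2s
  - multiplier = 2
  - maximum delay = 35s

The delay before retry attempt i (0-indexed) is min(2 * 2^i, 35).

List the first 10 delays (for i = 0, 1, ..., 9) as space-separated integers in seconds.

Answer: 2 4 8 16 32 35 35 35 35 35

Derivation:
Computing each delay:
  i=0: min(2*2^0, 35) = 2
  i=1: min(2*2^1, 35) = 4
  i=2: min(2*2^2, 35) = 8
  i=3: min(2*2^3, 35) = 16
  i=4: min(2*2^4, 35) = 32
  i=5: min(2*2^5, 35) = 35
  i=6: min(2*2^6, 35) = 35
  i=7: min(2*2^7, 35) = 35
  i=8: min(2*2^8, 35) = 35
  i=9: min(2*2^9, 35) = 35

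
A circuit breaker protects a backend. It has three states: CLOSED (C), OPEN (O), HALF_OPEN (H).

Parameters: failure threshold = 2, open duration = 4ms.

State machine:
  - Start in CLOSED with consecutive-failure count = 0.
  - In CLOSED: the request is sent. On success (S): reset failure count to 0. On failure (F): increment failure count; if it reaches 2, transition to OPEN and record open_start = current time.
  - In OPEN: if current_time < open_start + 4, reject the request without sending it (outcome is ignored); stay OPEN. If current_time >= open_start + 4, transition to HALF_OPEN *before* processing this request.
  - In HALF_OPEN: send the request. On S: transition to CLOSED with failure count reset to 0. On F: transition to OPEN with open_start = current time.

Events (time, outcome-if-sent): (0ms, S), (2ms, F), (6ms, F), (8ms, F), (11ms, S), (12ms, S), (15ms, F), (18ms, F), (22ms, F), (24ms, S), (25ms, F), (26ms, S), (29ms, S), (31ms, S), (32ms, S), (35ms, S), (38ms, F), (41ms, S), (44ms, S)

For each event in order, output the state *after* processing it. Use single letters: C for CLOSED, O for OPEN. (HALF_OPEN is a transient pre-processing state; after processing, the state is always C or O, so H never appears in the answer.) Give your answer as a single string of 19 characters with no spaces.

State after each event:
  event#1 t=0ms outcome=S: state=CLOSED
  event#2 t=2ms outcome=F: state=CLOSED
  event#3 t=6ms outcome=F: state=OPEN
  event#4 t=8ms outcome=F: state=OPEN
  event#5 t=11ms outcome=S: state=CLOSED
  event#6 t=12ms outcome=S: state=CLOSED
  event#7 t=15ms outcome=F: state=CLOSED
  event#8 t=18ms outcome=F: state=OPEN
  event#9 t=22ms outcome=F: state=OPEN
  event#10 t=24ms outcome=S: state=OPEN
  event#11 t=25ms outcome=F: state=OPEN
  event#12 t=26ms outcome=S: state=CLOSED
  event#13 t=29ms outcome=S: state=CLOSED
  event#14 t=31ms outcome=S: state=CLOSED
  event#15 t=32ms outcome=S: state=CLOSED
  event#16 t=35ms outcome=S: state=CLOSED
  event#17 t=38ms outcome=F: state=CLOSED
  event#18 t=41ms outcome=S: state=CLOSED
  event#19 t=44ms outcome=S: state=CLOSED

Answer: CCOOCCCOOOOCCCCCCCC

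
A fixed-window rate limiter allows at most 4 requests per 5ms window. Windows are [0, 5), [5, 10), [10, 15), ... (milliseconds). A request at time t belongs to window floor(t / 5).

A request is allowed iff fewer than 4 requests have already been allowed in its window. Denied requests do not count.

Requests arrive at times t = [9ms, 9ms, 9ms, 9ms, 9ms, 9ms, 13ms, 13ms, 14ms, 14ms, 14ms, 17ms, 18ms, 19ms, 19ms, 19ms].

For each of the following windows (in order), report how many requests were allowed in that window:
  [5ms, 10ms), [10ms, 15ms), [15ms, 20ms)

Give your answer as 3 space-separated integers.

Answer: 4 4 4

Derivation:
Processing requests:
  req#1 t=9ms (window 1): ALLOW
  req#2 t=9ms (window 1): ALLOW
  req#3 t=9ms (window 1): ALLOW
  req#4 t=9ms (window 1): ALLOW
  req#5 t=9ms (window 1): DENY
  req#6 t=9ms (window 1): DENY
  req#7 t=13ms (window 2): ALLOW
  req#8 t=13ms (window 2): ALLOW
  req#9 t=14ms (window 2): ALLOW
  req#10 t=14ms (window 2): ALLOW
  req#11 t=14ms (window 2): DENY
  req#12 t=17ms (window 3): ALLOW
  req#13 t=18ms (window 3): ALLOW
  req#14 t=19ms (window 3): ALLOW
  req#15 t=19ms (window 3): ALLOW
  req#16 t=19ms (window 3): DENY

Allowed counts by window: 4 4 4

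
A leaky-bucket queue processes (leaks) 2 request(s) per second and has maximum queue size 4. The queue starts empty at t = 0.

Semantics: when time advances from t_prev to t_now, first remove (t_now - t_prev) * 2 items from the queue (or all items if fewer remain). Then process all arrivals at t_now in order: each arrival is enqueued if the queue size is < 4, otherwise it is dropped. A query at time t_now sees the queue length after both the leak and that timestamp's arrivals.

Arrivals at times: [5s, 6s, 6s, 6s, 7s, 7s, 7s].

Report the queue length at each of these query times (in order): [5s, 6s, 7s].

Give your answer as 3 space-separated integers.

Answer: 1 3 4

Derivation:
Queue lengths at query times:
  query t=5s: backlog = 1
  query t=6s: backlog = 3
  query t=7s: backlog = 4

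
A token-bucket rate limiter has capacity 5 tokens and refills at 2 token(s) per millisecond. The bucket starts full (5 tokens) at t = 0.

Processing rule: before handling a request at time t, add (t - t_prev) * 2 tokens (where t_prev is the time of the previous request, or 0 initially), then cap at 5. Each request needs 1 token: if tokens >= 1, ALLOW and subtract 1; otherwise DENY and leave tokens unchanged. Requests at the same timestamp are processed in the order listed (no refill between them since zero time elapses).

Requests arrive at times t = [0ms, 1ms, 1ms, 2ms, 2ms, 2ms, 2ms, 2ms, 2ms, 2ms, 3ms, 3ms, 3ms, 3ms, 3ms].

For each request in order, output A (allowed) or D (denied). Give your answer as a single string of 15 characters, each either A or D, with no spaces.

Answer: AAAAAAAADDAADDD

Derivation:
Simulating step by step:
  req#1 t=0ms: ALLOW
  req#2 t=1ms: ALLOW
  req#3 t=1ms: ALLOW
  req#4 t=2ms: ALLOW
  req#5 t=2ms: ALLOW
  req#6 t=2ms: ALLOW
  req#7 t=2ms: ALLOW
  req#8 t=2ms: ALLOW
  req#9 t=2ms: DENY
  req#10 t=2ms: DENY
  req#11 t=3ms: ALLOW
  req#12 t=3ms: ALLOW
  req#13 t=3ms: DENY
  req#14 t=3ms: DENY
  req#15 t=3ms: DENY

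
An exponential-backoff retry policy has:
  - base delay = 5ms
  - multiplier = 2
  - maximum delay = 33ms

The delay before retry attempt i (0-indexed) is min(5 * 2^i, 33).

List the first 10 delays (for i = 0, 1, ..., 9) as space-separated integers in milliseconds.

Answer: 5 10 20 33 33 33 33 33 33 33

Derivation:
Computing each delay:
  i=0: min(5*2^0, 33) = 5
  i=1: min(5*2^1, 33) = 10
  i=2: min(5*2^2, 33) = 20
  i=3: min(5*2^3, 33) = 33
  i=4: min(5*2^4, 33) = 33
  i=5: min(5*2^5, 33) = 33
  i=6: min(5*2^6, 33) = 33
  i=7: min(5*2^7, 33) = 33
  i=8: min(5*2^8, 33) = 33
  i=9: min(5*2^9, 33) = 33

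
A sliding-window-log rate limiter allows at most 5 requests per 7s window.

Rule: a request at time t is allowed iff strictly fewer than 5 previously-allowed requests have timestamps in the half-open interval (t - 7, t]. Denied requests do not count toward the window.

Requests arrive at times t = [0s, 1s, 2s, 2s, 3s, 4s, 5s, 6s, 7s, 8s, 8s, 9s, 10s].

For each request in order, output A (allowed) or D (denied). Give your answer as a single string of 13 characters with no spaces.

Answer: AAAAADDDAADAA

Derivation:
Tracking allowed requests in the window:
  req#1 t=0s: ALLOW
  req#2 t=1s: ALLOW
  req#3 t=2s: ALLOW
  req#4 t=2s: ALLOW
  req#5 t=3s: ALLOW
  req#6 t=4s: DENY
  req#7 t=5s: DENY
  req#8 t=6s: DENY
  req#9 t=7s: ALLOW
  req#10 t=8s: ALLOW
  req#11 t=8s: DENY
  req#12 t=9s: ALLOW
  req#13 t=10s: ALLOW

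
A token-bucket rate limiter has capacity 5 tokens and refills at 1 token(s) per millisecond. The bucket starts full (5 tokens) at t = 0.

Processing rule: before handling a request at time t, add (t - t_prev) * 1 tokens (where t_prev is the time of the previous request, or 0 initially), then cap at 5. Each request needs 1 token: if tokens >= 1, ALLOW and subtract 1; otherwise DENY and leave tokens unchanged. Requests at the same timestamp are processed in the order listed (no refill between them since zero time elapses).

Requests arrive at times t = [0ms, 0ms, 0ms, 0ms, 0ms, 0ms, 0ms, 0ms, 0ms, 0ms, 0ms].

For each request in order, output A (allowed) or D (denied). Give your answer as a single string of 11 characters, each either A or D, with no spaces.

Simulating step by step:
  req#1 t=0ms: ALLOW
  req#2 t=0ms: ALLOW
  req#3 t=0ms: ALLOW
  req#4 t=0ms: ALLOW
  req#5 t=0ms: ALLOW
  req#6 t=0ms: DENY
  req#7 t=0ms: DENY
  req#8 t=0ms: DENY
  req#9 t=0ms: DENY
  req#10 t=0ms: DENY
  req#11 t=0ms: DENY

Answer: AAAAADDDDDD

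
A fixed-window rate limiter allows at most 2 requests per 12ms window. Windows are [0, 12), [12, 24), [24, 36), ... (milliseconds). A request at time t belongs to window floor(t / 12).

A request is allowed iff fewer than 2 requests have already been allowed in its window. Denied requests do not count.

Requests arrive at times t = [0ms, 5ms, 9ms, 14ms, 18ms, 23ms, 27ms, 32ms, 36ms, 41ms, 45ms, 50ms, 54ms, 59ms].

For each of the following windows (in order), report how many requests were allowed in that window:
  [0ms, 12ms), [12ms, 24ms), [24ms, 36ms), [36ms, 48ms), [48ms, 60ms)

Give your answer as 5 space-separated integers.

Answer: 2 2 2 2 2

Derivation:
Processing requests:
  req#1 t=0ms (window 0): ALLOW
  req#2 t=5ms (window 0): ALLOW
  req#3 t=9ms (window 0): DENY
  req#4 t=14ms (window 1): ALLOW
  req#5 t=18ms (window 1): ALLOW
  req#6 t=23ms (window 1): DENY
  req#7 t=27ms (window 2): ALLOW
  req#8 t=32ms (window 2): ALLOW
  req#9 t=36ms (window 3): ALLOW
  req#10 t=41ms (window 3): ALLOW
  req#11 t=45ms (window 3): DENY
  req#12 t=50ms (window 4): ALLOW
  req#13 t=54ms (window 4): ALLOW
  req#14 t=59ms (window 4): DENY

Allowed counts by window: 2 2 2 2 2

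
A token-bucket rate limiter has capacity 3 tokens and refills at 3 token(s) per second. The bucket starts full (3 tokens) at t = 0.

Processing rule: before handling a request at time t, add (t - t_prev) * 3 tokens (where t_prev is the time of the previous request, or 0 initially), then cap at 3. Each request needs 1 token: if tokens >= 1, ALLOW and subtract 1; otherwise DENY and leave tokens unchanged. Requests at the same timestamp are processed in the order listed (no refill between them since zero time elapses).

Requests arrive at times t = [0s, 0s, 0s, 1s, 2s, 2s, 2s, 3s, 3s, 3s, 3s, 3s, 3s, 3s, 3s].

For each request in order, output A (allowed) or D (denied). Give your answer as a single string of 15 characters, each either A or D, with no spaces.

Simulating step by step:
  req#1 t=0s: ALLOW
  req#2 t=0s: ALLOW
  req#3 t=0s: ALLOW
  req#4 t=1s: ALLOW
  req#5 t=2s: ALLOW
  req#6 t=2s: ALLOW
  req#7 t=2s: ALLOW
  req#8 t=3s: ALLOW
  req#9 t=3s: ALLOW
  req#10 t=3s: ALLOW
  req#11 t=3s: DENY
  req#12 t=3s: DENY
  req#13 t=3s: DENY
  req#14 t=3s: DENY
  req#15 t=3s: DENY

Answer: AAAAAAAAAADDDDD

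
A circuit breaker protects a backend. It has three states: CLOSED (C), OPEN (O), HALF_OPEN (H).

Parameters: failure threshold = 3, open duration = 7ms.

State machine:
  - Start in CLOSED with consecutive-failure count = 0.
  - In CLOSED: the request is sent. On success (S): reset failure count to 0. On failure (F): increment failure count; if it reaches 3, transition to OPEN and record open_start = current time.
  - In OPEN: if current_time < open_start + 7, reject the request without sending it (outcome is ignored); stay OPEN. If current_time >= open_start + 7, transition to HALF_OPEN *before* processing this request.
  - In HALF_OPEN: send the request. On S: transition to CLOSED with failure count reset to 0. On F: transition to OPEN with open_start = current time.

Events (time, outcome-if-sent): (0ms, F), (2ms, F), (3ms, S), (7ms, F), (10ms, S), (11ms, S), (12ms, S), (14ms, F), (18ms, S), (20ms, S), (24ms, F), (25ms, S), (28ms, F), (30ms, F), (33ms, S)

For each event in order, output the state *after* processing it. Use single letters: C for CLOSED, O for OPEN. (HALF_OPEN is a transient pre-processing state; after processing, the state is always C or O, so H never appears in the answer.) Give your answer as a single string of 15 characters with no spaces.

Answer: CCCCCCCCCCCCCCC

Derivation:
State after each event:
  event#1 t=0ms outcome=F: state=CLOSED
  event#2 t=2ms outcome=F: state=CLOSED
  event#3 t=3ms outcome=S: state=CLOSED
  event#4 t=7ms outcome=F: state=CLOSED
  event#5 t=10ms outcome=S: state=CLOSED
  event#6 t=11ms outcome=S: state=CLOSED
  event#7 t=12ms outcome=S: state=CLOSED
  event#8 t=14ms outcome=F: state=CLOSED
  event#9 t=18ms outcome=S: state=CLOSED
  event#10 t=20ms outcome=S: state=CLOSED
  event#11 t=24ms outcome=F: state=CLOSED
  event#12 t=25ms outcome=S: state=CLOSED
  event#13 t=28ms outcome=F: state=CLOSED
  event#14 t=30ms outcome=F: state=CLOSED
  event#15 t=33ms outcome=S: state=CLOSED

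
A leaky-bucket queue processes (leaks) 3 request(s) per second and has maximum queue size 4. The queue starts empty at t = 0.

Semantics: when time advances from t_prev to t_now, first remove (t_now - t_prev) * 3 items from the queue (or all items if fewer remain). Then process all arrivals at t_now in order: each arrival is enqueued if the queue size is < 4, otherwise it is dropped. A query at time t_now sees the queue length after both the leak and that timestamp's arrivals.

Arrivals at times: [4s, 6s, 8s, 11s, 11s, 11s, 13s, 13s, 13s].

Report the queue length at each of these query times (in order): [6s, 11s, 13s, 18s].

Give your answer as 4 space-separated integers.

Answer: 1 3 3 0

Derivation:
Queue lengths at query times:
  query t=6s: backlog = 1
  query t=11s: backlog = 3
  query t=13s: backlog = 3
  query t=18s: backlog = 0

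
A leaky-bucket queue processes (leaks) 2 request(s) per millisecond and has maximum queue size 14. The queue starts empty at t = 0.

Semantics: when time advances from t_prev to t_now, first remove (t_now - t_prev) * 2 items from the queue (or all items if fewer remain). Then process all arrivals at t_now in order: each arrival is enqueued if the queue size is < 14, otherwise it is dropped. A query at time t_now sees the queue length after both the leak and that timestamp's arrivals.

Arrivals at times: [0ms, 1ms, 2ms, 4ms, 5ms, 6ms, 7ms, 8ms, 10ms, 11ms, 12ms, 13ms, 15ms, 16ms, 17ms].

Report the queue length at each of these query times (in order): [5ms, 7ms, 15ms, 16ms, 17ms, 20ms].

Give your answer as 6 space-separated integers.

Answer: 1 1 1 1 1 0

Derivation:
Queue lengths at query times:
  query t=5ms: backlog = 1
  query t=7ms: backlog = 1
  query t=15ms: backlog = 1
  query t=16ms: backlog = 1
  query t=17ms: backlog = 1
  query t=20ms: backlog = 0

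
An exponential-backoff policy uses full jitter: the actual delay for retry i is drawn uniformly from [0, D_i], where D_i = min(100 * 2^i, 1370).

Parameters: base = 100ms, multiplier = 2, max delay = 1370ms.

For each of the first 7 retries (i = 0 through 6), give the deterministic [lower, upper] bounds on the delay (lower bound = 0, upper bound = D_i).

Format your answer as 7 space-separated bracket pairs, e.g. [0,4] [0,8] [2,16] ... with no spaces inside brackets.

Answer: [0,100] [0,200] [0,400] [0,800] [0,1370] [0,1370] [0,1370]

Derivation:
Computing bounds per retry:
  i=0: D_i=min(100*2^0,1370)=100, bounds=[0,100]
  i=1: D_i=min(100*2^1,1370)=200, bounds=[0,200]
  i=2: D_i=min(100*2^2,1370)=400, bounds=[0,400]
  i=3: D_i=min(100*2^3,1370)=800, bounds=[0,800]
  i=4: D_i=min(100*2^4,1370)=1370, bounds=[0,1370]
  i=5: D_i=min(100*2^5,1370)=1370, bounds=[0,1370]
  i=6: D_i=min(100*2^6,1370)=1370, bounds=[0,1370]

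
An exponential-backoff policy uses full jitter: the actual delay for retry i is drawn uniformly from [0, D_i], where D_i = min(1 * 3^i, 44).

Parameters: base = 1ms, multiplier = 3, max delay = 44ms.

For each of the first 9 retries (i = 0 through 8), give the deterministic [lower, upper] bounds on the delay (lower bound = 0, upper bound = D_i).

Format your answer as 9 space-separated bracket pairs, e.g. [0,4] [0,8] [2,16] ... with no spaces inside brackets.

Answer: [0,1] [0,3] [0,9] [0,27] [0,44] [0,44] [0,44] [0,44] [0,44]

Derivation:
Computing bounds per retry:
  i=0: D_i=min(1*3^0,44)=1, bounds=[0,1]
  i=1: D_i=min(1*3^1,44)=3, bounds=[0,3]
  i=2: D_i=min(1*3^2,44)=9, bounds=[0,9]
  i=3: D_i=min(1*3^3,44)=27, bounds=[0,27]
  i=4: D_i=min(1*3^4,44)=44, bounds=[0,44]
  i=5: D_i=min(1*3^5,44)=44, bounds=[0,44]
  i=6: D_i=min(1*3^6,44)=44, bounds=[0,44]
  i=7: D_i=min(1*3^7,44)=44, bounds=[0,44]
  i=8: D_i=min(1*3^8,44)=44, bounds=[0,44]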